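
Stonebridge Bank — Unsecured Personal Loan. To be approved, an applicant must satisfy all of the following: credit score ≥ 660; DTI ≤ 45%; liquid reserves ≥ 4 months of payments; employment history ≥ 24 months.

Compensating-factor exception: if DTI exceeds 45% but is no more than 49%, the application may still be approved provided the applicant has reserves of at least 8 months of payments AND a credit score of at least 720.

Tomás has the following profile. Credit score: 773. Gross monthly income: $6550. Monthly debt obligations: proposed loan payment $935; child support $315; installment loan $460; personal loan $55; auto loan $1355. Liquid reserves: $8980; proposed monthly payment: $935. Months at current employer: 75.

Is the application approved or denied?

Approved

Credit score 773 ≥ 660 (meets base)
Total debts = (935 + 315 + 460 + 55 + 1,355) = 3,120. DTI: 3,120 ÷ 6,550 = 47.6%, over the 45% base limit.
Reserves: 8,980 ÷ 935 = 9.6 months (meets 4-month minimum)
Employment 75 ≥ 24 months
DTI 47.6% is within the 45%–49% exception band; checking compensating factors.
Reserves 9.6 ≥ 8 months; credit score 773 ≥ 720.
Both compensating conditions met → exception applies.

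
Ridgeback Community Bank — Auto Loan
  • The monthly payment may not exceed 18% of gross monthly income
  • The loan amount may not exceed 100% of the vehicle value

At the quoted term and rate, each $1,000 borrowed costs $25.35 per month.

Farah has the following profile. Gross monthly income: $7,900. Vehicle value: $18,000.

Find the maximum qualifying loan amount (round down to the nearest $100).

Payment cap: 18% × $7,900 = $1,422/month.
At $25.35 per $1,000, that supports 1,422/25.35 × 1,000 ≈ $56,094 → $56,000.
LTV cap: 100% × $18,000 = $18,000 → $18,000.
Binding constraint: loan-to-value.

$18,000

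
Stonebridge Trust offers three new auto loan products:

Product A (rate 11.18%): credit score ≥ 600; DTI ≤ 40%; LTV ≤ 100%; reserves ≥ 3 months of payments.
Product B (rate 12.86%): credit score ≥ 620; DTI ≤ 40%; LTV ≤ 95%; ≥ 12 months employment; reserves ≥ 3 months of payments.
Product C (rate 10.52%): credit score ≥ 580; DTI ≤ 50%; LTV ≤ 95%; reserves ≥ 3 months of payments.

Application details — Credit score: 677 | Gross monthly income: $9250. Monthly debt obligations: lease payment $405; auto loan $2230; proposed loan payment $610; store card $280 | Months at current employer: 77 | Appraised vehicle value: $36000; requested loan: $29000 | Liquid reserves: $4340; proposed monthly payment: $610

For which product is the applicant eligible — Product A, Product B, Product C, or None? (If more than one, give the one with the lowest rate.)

Product C

Total debts = (405 + 2,230 + 610 + 280) = 3,525; DTI = 3,525/9,250 = 38.1%.
LTV = 29,000/36,000 = 80.6%.
Reserves = 4,340/610 = 7.1 months.
Product A: score 677 ≥ 600; DTI 38.1% ≤ 40%; LTV 80.6% ≤ 100%; reserves 7.1 ≥ 3 mo → qualifies.
Product B: score 677 ≥ 620; DTI 38.1% ≤ 40%; LTV 80.6% ≤ 95%; employment 77 ≥ 12 mo; reserves 7.1 ≥ 3 mo → qualifies.
Product C: score 677 ≥ 580; DTI 38.1% ≤ 50%; LTV 80.6% ≤ 95%; reserves 7.1 ≥ 3 mo → qualifies.
Qualifying: Product A, Product B, Product C. Lowest rate is 10.52% → Product C.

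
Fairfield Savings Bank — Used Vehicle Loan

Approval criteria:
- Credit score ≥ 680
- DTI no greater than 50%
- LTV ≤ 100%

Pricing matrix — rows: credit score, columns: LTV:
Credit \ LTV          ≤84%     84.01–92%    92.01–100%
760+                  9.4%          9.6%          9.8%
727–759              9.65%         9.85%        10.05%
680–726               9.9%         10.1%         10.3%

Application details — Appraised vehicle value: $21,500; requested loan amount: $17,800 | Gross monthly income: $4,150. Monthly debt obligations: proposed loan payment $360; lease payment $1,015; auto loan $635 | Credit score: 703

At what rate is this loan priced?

Credit score 703 ≥ 680; Total monthly debts = (360 + 1,015 + 635) = 2,010. DTI = 2,010/4,150 = 48.4% ≤ 50%
LTV = 17,800/21,500 = 82.8% ≤ 100%
Score 703 is in the 680–726 band; LTV 82.8% is in the ≤84% band → 9.9%.

9.9%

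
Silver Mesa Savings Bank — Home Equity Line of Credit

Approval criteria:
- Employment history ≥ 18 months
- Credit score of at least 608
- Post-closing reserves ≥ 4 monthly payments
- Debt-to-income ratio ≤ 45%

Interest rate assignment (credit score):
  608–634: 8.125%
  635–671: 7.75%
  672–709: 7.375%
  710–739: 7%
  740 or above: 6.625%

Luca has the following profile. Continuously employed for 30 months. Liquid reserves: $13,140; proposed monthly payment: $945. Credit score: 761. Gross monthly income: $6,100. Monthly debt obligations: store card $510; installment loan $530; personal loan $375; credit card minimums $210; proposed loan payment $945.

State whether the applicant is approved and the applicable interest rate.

Approved at 6.625%

Credit score 761 ≥ 608 (meets minimum)
Total monthly debts = (510 + 530 + 375 + 210 + 945) = 2,570. DTI: 2,570 ÷ 6,100 = 42.1%, within the 45% cap
Liquid reserves cover 13,140/945 = 13.9 months — ≥ 4 required
Employment 30 ≥ 18 months
All requirements met. Score 761 falls in the 740 or above tier → 6.625%.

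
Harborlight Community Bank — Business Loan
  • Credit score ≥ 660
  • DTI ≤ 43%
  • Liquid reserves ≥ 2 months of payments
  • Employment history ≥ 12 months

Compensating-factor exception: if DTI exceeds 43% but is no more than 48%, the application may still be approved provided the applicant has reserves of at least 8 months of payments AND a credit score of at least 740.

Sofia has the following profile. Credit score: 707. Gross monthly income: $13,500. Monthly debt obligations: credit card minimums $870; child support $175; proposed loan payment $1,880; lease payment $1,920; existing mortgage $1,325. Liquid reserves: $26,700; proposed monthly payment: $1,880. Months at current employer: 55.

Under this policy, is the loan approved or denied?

Credit score 707 ≥ 660 (meets base)
Total debts = (870 + 175 + 1,880 + 1,920 + 1,325) = 6,170. DTI: 6,170 ÷ 13,500 = 45.7%, over the 43% base limit.
Liquid reserves cover 26,700/1,880 = 14.2 months — ≥ 2 required
Employment 55 ≥ 12 months
DTI 45.7% is within the 43%–48% exception band; checking compensating factors.
Reserves 14.2 ≥ 8 months; credit score 707 < 740.
Compensating-factor requirement not fully met.

Denied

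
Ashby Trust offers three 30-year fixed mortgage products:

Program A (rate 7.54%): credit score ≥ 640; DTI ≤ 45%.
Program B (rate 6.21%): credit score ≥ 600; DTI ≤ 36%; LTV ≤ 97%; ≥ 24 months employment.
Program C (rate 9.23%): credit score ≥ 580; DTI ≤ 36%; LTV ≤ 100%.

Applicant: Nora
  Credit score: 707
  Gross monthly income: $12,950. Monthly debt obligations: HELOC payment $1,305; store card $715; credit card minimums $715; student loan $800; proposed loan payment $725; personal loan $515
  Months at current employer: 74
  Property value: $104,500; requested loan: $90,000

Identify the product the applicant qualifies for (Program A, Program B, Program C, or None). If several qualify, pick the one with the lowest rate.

Program A

Total debts = (1,305 + 715 + 715 + 800 + 725 + 515) = 4,775; DTI = 4,775/12,950 = 36.9%.
LTV = 90,000/104,500 = 86.1%.
Program A: score 707 ≥ 640; DTI 36.9% ≤ 45% → qualifies.
Program B: score 707 ≥ 600; DTI 36.9% > 36%; LTV 86.1% ≤ 97%; employment 74 ≥ 24 mo → does not qualify.
Program C: score 707 ≥ 580; DTI 36.9% > 36%; LTV 86.1% ≤ 100% → does not qualify.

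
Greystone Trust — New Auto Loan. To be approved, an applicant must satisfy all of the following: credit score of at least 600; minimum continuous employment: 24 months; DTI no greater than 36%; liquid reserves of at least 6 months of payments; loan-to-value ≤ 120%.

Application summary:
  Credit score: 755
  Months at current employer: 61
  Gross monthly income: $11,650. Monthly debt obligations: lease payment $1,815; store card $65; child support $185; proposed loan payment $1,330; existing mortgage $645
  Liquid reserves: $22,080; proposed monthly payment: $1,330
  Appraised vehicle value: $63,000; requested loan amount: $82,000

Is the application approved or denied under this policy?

Denied

Credit score 755 ≥ 600 (meets)
Employment 61 ≥ 24 months
Total monthly debts = (1,815 + 65 + 185 + 1,330 + 645) = 4,040. DTI = 4,040/11,650 = 34.7% ≤ 36%
Reserves = 22,080/1,330 = 16.6 months ≥ 6
Loan-to-value = 82,000/63,000 = 130.2% — fail (120% max)
Fails on LTV.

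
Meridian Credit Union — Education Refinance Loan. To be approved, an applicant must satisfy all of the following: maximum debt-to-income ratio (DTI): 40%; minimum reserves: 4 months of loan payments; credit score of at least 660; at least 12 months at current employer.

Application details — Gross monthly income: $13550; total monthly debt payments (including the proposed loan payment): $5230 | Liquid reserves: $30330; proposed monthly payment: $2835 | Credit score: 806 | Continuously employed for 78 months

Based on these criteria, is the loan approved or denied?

DTI = 5,230/13,550 = 38.6% ≤ 40%
Reserves: 30,330 ÷ 2,835 = 10.7 months (meets 4-month minimum)
Credit score 806 ≥ 660 (meets)
Employment 78 ≥ 12 months
All criteria satisfied.

Approved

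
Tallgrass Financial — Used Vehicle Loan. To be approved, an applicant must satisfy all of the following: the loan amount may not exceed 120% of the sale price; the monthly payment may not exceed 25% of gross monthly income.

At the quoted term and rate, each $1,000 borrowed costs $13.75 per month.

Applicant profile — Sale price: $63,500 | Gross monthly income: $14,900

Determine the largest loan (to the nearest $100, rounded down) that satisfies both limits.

Payment cap: 25% × $14,900 = $3,725/month.
At $13.75 per $1,000, that supports 3,725/13.75 × 1,000 ≈ $270,909 → $270,900.
LTV cap: 120% × $63,500 = $76,200 → $76,200.
Binding constraint: loan-to-value.

$76,200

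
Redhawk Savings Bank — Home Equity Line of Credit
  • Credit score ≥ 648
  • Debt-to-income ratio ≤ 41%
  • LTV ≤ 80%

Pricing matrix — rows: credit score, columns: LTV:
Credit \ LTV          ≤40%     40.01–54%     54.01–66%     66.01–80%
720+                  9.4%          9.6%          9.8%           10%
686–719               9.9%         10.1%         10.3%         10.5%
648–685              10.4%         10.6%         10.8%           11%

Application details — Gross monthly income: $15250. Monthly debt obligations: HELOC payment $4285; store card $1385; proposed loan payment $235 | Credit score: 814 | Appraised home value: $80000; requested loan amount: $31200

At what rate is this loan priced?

Credit score 814 ≥ 648; Total monthly debts = (4,285 + 1,385 + 235) = 5,905. DTI = 5,905/15,250 = 38.7% ≤ 41%
LTV = 31,200/80,000 = 39% ≤ 80%
Score 814 is in the 720+ band; LTV 39% is in the ≤40% band → 9.4%.

9.4%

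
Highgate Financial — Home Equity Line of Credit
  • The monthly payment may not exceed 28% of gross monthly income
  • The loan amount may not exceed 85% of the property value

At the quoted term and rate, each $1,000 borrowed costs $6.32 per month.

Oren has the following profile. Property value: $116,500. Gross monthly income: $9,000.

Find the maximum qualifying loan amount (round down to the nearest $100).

Payment cap: 28% × $9,000 = $2,520/month.
At $6.32 per $1,000, that supports 2,520/6.32 × 1,000 ≈ $398,734 → $398,700.
LTV cap: 85% × $116,500 = $99,025 → $99,000.
Binding constraint: loan-to-value.

$99,000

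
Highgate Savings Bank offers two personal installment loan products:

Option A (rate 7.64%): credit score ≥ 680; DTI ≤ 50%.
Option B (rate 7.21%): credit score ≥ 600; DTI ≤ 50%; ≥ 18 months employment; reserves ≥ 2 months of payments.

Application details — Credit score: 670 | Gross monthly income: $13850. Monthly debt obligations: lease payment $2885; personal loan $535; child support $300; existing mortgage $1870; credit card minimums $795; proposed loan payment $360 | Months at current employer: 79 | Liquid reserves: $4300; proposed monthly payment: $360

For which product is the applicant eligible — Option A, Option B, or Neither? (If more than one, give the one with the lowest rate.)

Option B

Total debts = (2,885 + 535 + 300 + 1,870 + 795 + 360) = 6,745; DTI = 6,745/13,850 = 48.7%.
Reserves = 4,300/360 = 11.9 months.
Option A: score 670 < 680; DTI 48.7% ≤ 50% → does not qualify.
Option B: score 670 ≥ 600; DTI 48.7% ≤ 50%; employment 79 ≥ 18 mo; reserves 11.9 ≥ 2 mo → qualifies.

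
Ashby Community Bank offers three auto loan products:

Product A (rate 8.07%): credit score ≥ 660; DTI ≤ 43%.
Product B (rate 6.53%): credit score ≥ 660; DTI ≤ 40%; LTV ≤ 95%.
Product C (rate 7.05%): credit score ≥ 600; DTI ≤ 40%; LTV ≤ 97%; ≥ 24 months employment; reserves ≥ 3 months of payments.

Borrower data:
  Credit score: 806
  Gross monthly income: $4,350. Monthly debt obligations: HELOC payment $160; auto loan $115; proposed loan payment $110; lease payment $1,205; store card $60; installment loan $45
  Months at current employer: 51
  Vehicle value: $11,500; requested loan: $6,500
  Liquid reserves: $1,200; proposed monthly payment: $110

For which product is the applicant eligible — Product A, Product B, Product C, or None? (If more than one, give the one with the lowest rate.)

Product B

Total debts = (160 + 115 + 110 + 1,205 + 60 + 45) = 1,695; DTI = 1,695/4,350 = 39%.
LTV = 6,500/11,500 = 56.5%.
Reserves = 1,200/110 = 10.9 months.
Product A: score 806 ≥ 660; DTI 39% ≤ 43% → qualifies.
Product B: score 806 ≥ 660; DTI 39% ≤ 40%; LTV 56.5% ≤ 95% → qualifies.
Product C: score 806 ≥ 600; DTI 39% ≤ 40%; LTV 56.5% ≤ 97%; employment 51 ≥ 24 mo; reserves 10.9 ≥ 3 mo → qualifies.
Qualifying: Product A, Product B, Product C. Lowest rate is 6.53% → Product B.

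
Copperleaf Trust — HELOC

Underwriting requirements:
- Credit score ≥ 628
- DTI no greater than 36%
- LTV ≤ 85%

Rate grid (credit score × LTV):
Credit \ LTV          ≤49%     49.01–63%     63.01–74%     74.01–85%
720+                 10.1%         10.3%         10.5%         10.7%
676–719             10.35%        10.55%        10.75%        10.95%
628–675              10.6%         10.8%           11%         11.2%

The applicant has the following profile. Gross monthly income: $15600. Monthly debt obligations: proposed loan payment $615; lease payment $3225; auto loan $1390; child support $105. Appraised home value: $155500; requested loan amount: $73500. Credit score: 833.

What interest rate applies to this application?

10.1%

Credit score 833 ≥ 628; Total monthly debts = (615 + 3,225 + 1,390 + 105) = 5,335. Debt-to-income = 5,335/15,600 = 34.2% — meets 36% limit
LTV: 73,500 ÷ 155,500 = 47.3%, within 85% cap
Score 833 is in the 720+ band; LTV 47.3% is in the ≤49% band → 10.1%.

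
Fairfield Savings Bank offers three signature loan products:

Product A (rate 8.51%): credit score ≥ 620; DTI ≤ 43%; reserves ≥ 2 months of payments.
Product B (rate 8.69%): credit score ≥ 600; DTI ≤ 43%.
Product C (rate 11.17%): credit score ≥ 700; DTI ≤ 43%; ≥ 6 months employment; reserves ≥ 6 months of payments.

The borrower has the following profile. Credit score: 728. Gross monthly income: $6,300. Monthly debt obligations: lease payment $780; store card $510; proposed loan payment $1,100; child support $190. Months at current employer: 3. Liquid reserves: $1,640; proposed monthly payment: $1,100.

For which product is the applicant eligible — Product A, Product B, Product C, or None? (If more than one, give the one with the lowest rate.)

Total debts = (780 + 510 + 1,100 + 190) = 2,580; DTI = 2,580/6,300 = 41%.
Reserves = 1,640/1,100 = 1.5 months.
Product A: score 728 ≥ 620; DTI 41% ≤ 43%; reserves 1.5 < 2 mo → does not qualify.
Product B: score 728 ≥ 600; DTI 41% ≤ 43% → qualifies.
Product C: score 728 ≥ 700; DTI 41% ≤ 43%; employment 3 < 6 mo; reserves 1.5 < 6 mo → does not qualify.

Product B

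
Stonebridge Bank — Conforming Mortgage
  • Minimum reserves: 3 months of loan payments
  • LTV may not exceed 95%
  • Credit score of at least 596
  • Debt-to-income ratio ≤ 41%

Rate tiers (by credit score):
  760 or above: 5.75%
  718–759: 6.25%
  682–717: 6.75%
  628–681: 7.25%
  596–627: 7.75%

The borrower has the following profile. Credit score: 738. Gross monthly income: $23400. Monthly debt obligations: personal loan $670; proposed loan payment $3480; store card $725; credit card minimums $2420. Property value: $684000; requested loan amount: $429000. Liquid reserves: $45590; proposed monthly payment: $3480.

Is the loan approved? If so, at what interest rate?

Approved at 6.25%

Credit score 738 ≥ 596 (meets minimum)
LTV = 429,000/684,000 = 62.7% ≤ 95%
Total monthly debts = (670 + 3,480 + 725 + 2,420) = 7,295. DTI: 7,295 ÷ 23,400 = 31.2%, within the 41% cap
Reserves: 45,590 ÷ 3,480 = 13.1 months (meets 3-month minimum)
All requirements met. Score 738 falls in the 718–759 tier → 6.25%.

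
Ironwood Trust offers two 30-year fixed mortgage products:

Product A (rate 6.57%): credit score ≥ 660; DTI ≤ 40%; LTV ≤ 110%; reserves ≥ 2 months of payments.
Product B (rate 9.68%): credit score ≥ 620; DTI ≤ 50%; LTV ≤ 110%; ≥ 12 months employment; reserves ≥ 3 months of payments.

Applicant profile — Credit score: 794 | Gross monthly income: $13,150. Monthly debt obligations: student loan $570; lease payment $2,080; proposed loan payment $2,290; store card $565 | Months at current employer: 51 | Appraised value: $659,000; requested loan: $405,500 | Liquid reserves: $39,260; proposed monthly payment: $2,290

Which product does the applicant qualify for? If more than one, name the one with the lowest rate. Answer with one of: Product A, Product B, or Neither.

Product B

Total debts = (570 + 2,080 + 2,290 + 565) = 5,505; DTI = 5,505/13,150 = 41.9%.
LTV = 405,500/659,000 = 61.5%.
Reserves = 39,260/2,290 = 17.1 months.
Product A: score 794 ≥ 660; DTI 41.9% > 40%; LTV 61.5% ≤ 110%; reserves 17.1 ≥ 2 mo → does not qualify.
Product B: score 794 ≥ 620; DTI 41.9% ≤ 50%; LTV 61.5% ≤ 110%; employment 51 ≥ 12 mo; reserves 17.1 ≥ 3 mo → qualifies.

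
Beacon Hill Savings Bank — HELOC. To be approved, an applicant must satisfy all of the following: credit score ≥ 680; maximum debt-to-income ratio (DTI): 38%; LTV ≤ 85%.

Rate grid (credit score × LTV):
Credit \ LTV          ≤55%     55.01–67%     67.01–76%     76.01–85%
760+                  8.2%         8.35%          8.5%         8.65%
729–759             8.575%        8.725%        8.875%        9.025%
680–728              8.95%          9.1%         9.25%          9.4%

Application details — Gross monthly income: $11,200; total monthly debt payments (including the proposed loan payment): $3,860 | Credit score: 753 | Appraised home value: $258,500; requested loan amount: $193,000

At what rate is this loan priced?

Credit score 753 ≥ 680; DTI = 3,860/11,200 = 34.5% ≤ 38%
LTV: 193,000 ÷ 258,500 = 74.7%, within 85% cap
Row: 753 falls in 729–759. Column: 74.7% falls in 67.01–76%. Rate = 8.875%.

8.875%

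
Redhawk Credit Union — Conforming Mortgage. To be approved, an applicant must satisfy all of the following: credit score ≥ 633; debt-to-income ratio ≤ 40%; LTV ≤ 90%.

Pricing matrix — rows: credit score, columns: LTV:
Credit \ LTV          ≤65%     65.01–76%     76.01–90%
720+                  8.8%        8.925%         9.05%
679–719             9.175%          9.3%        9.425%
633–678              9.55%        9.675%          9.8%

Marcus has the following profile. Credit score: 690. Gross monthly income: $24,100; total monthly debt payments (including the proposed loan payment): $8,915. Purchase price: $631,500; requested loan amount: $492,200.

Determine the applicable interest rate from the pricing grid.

9.425%

Credit score 690 ≥ 633; Debt-to-income = 8,915/24,100 = 37% — meets 40% limit
Loan-to-value = 492,200/631,500 = 77.9% — pass (90% max)
Score 690 is in the 679–719 band; LTV 77.9% is in the 76.01–90% band → 9.425%.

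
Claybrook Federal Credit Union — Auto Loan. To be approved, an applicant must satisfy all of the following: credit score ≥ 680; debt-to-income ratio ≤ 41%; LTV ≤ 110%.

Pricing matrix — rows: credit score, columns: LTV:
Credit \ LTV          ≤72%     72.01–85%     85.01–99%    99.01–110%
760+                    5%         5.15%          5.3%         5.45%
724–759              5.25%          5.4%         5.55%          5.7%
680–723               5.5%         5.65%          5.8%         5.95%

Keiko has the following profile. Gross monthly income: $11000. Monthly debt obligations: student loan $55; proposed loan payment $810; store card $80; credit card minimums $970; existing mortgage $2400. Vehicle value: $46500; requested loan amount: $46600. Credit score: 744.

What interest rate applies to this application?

5.7%

Credit score 744 ≥ 680; Total monthly debts = (55 + 810 + 80 + 970 + 2,400) = 4,315. DTI: 4,315 ÷ 11,000 = 39.2%, within the 41% cap
LTV = 46,600/46,500 = 100.2% ≤ 110%
Score 744 is in the 724–759 band; LTV 100.2% is in the 99.01–110% band → 5.7%.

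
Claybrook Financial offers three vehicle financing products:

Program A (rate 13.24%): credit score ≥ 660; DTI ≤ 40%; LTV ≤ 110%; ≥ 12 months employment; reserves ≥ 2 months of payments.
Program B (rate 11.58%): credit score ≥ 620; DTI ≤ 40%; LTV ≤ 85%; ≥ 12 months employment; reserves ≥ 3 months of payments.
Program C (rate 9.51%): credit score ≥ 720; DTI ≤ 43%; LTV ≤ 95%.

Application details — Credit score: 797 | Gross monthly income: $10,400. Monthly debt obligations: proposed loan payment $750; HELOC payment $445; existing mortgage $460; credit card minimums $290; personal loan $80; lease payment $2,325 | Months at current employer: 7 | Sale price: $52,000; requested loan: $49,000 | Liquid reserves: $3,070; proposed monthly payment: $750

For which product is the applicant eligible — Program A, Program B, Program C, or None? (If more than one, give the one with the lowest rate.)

Program C

Total debts = (750 + 445 + 460 + 290 + 80 + 2,325) = 4,350; DTI = 4,350/10,400 = 41.8%.
LTV = 49,000/52,000 = 94.2%.
Reserves = 3,070/750 = 4.1 months.
Program A: score 797 ≥ 660; DTI 41.8% > 40%; LTV 94.2% ≤ 110%; employment 7 < 12 mo; reserves 4.1 ≥ 2 mo → does not qualify.
Program B: score 797 ≥ 620; DTI 41.8% > 40%; LTV 94.2% > 85%; employment 7 < 12 mo; reserves 4.1 ≥ 3 mo → does not qualify.
Program C: score 797 ≥ 720; DTI 41.8% ≤ 43%; LTV 94.2% ≤ 95% → qualifies.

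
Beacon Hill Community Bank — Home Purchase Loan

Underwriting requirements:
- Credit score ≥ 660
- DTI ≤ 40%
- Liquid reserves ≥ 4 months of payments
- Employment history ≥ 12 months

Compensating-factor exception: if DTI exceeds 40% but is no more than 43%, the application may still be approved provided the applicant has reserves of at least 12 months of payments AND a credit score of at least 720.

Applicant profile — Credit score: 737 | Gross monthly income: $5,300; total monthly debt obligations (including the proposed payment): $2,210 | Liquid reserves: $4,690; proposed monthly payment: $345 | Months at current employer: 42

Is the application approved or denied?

Credit score 737 ≥ 660 (meets base)
DTI: 2,210 ÷ 5,300 = 41.7%, over the 40% base limit.
Reserves = 4,690/345 = 13.6 months ≥ 4
Employment 42 ≥ 12 months
41.7% falls in the override range (40%–43%), so the compensating-factor test applies.
Reserves 13.6 ≥ 12 months; credit score 737 ≥ 720.
Both compensating conditions met → exception applies.

Approved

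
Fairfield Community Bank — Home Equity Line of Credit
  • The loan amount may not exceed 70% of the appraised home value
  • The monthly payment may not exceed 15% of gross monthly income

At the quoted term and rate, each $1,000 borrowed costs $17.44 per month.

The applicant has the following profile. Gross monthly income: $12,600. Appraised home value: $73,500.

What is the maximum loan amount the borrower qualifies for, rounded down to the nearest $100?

Payment cap: 15% × $12,600 = $1,890/month.
At $17.44 per $1,000, that supports 1,890/17.44 × 1,000 ≈ $108,371 → $108,300.
LTV cap: 70% × $73,500 = $51,450 → $51,400.
Binding constraint: loan-to-value.

$51,400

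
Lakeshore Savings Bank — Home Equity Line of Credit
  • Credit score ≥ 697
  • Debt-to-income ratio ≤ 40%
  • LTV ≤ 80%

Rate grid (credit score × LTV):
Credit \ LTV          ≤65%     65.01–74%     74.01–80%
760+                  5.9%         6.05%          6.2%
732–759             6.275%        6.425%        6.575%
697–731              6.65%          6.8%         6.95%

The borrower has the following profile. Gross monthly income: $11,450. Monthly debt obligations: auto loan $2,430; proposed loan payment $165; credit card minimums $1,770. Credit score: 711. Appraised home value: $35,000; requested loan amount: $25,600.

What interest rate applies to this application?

6.8%

Credit score 711 ≥ 697; Total monthly debts = (2,430 + 165 + 1,770) = 4,365. Debt-to-income = 4,365/11,450 = 38.1% — meets 40% limit
LTV = 25,600/35,000 = 73.1% ≤ 80%
Credit 711 → row 697–731; LTV 73.1% → column 65.01–74%. Grid cell → 6.8%.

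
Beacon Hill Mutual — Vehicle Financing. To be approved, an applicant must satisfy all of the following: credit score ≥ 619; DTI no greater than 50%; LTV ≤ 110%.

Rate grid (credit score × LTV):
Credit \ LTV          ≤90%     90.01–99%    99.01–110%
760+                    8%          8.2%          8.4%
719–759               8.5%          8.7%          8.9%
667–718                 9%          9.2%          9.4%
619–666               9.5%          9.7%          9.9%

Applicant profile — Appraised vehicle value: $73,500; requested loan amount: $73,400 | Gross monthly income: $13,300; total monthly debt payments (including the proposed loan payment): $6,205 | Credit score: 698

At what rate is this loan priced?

9.4%

Credit score 698 ≥ 619; DTI: 6,205 ÷ 13,300 = 46.7%, within the 50% cap
LTV: 73,400 ÷ 73,500 = 99.9%, within 110% cap
Score 698 is in the 667–718 band; LTV 99.9% is in the 99.01–110% band → 9.4%.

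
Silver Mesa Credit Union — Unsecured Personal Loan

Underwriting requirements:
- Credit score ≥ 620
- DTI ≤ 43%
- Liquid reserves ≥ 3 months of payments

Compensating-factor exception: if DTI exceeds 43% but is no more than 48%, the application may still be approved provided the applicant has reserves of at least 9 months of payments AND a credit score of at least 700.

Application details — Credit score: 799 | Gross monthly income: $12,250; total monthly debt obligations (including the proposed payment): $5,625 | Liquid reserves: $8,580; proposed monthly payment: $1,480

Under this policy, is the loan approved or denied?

Denied

Credit score 799 ≥ 620 (meets base)
DTI = 5,625/12,250 = 45.9% > 43% — standard DTI limit exceeded.
Liquid reserves cover 8,580/1,480 = 5.8 months — ≥ 3 required
DTI 45.9% is within the 43%–48% exception band; checking compensating factors.
Reserves 5.8 < 9 months; credit score 799 ≥ 700.
Override conditions not both satisfied; exception does not apply.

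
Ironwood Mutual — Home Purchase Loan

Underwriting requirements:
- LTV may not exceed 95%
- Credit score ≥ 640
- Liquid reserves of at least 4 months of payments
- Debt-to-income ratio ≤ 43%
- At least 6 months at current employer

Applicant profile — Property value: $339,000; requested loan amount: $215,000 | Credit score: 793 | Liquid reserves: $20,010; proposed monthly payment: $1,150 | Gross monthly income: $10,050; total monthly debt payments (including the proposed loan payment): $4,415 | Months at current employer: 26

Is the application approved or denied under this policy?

Loan-to-value = 215,000/339,000 = 63.4% — pass (95% max)
Credit score 793 ≥ 640 (meets)
Reserves = 20,010/1,150 = 17.4 months ≥ 4
Debt-to-income = 4,415/10,050 = 43.9% — over 43% limit
Employment 26 ≥ 6 months
Fails on DTI.

Denied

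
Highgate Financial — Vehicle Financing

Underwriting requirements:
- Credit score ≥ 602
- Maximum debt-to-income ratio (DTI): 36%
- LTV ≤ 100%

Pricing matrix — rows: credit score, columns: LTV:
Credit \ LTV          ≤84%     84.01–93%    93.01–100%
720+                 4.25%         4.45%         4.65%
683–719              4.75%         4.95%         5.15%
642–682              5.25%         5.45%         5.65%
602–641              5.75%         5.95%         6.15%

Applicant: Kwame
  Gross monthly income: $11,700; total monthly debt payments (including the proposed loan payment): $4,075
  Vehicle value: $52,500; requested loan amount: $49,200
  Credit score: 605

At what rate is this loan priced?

Credit score 605 ≥ 602; Debt-to-income = 4,075/11,700 = 34.8% — meets 36% limit
LTV: 49,200 ÷ 52,500 = 93.7%, within 100% cap
Row: 605 falls in 602–641. Column: 93.7% falls in 93.01–100%. Rate = 6.15%.

6.15%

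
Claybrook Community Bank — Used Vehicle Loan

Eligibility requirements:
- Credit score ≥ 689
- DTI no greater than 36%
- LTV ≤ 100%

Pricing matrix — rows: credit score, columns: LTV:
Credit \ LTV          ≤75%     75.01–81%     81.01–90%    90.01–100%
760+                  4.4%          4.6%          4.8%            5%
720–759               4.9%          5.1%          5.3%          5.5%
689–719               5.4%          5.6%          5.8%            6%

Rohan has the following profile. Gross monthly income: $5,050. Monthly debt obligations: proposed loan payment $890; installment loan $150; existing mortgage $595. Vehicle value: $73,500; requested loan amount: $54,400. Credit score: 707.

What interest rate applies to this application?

Credit score 707 ≥ 689; Total monthly debts = (890 + 150 + 595) = 1,635. Debt-to-income = 1,635/5,050 = 32.4% — meets 36% limit
LTV = 54,400/73,500 = 74% ≤ 100%
Credit 707 → row 689–719; LTV 74% → column ≤75%. Grid cell → 5.4%.

5.4%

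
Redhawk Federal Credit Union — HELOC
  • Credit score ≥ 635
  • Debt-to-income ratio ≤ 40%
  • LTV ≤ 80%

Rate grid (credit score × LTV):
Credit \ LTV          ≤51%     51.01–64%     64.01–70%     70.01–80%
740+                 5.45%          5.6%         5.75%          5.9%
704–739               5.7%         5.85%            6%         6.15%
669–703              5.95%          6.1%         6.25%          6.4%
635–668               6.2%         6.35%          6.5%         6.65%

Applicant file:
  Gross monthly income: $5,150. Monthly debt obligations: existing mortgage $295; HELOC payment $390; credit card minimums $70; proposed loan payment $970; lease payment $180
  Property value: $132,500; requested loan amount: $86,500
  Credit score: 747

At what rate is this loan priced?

Credit score 747 ≥ 635; Total monthly debts = (295 + 390 + 70 + 970 + 180) = 1,905. Debt-to-income = 1,905/5,150 = 37% — meets 40% limit
Loan-to-value = 86,500/132,500 = 65.3% — pass (80% max)
Row: 747 falls in 740+. Column: 65.3% falls in 64.01–70%. Rate = 5.75%.

5.75%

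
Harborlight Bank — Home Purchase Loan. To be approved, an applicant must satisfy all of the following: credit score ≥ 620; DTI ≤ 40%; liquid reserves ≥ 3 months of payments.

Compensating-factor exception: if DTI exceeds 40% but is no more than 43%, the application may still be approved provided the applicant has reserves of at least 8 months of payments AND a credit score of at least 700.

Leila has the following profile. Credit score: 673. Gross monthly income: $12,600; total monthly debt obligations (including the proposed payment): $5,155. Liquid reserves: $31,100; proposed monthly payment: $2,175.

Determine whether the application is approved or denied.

Credit score 673 ≥ 620 (meets base)
DTI: 5,155 ÷ 12,600 = 40.9%, over the 40% base limit.
Reserves = 31,100/2,175 = 14.3 months ≥ 3
40.9% falls in the override range (40%–43%), so the compensating-factor test applies.
Override check — reserves: 14.3 mo (ok); score: 673 (below 700).
Compensating-factor requirement not fully met.

Denied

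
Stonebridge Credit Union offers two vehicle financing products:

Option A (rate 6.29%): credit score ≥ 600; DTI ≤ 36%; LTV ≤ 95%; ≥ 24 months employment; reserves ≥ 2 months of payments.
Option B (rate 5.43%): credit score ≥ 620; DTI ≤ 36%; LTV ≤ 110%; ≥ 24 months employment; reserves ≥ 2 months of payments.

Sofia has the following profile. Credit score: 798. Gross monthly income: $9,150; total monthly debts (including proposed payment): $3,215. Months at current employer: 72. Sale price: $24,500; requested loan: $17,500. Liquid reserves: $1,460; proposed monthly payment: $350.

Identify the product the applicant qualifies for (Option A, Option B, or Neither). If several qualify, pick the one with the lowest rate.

DTI = 3,215/9,150 = 35.1%.
LTV = 17,500/24,500 = 71.4%.
Reserves = 1,460/350 = 4.2 months.
Option A: score 798 ≥ 600; DTI 35.1% ≤ 36%; LTV 71.4% ≤ 95%; employment 72 ≥ 24 mo; reserves 4.2 ≥ 2 mo → qualifies.
Option B: score 798 ≥ 620; DTI 35.1% ≤ 36%; LTV 71.4% ≤ 110%; employment 72 ≥ 24 mo; reserves 4.2 ≥ 2 mo → qualifies.
Qualifying: Option A, Option B. Lowest rate is 5.43% → Option B.

Option B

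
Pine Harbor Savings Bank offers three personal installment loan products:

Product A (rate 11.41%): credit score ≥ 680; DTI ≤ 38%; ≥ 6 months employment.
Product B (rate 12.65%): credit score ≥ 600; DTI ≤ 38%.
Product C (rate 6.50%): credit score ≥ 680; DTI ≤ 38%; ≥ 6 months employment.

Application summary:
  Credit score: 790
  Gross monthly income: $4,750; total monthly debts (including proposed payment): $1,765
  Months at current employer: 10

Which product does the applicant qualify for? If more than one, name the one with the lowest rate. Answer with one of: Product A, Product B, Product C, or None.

DTI = 1,765/4,750 = 37.2%.
Product A: score 790 ≥ 680; DTI 37.2% ≤ 38%; employment 10 ≥ 6 mo → qualifies.
Product B: score 790 ≥ 600; DTI 37.2% ≤ 38% → qualifies.
Product C: score 790 ≥ 680; DTI 37.2% ≤ 38%; employment 10 ≥ 6 mo → qualifies.
Qualifying: Product A, Product B, Product C. Lowest rate is 6.50% → Product C.

Product C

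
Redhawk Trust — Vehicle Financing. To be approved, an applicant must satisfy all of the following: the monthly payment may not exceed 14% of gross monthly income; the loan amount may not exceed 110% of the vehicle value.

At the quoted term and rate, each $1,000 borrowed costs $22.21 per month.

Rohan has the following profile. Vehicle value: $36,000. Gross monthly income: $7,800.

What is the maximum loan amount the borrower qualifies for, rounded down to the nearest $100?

$39,600

Payment cap: 14% × $7,800 = $1,092/month.
At $22.21 per $1,000, that supports 1,092/22.21 × 1,000 ≈ $49,167 → $49,100.
LTV cap: 110% × $36,000 = $39,600 → $39,600.
Binding constraint: loan-to-value.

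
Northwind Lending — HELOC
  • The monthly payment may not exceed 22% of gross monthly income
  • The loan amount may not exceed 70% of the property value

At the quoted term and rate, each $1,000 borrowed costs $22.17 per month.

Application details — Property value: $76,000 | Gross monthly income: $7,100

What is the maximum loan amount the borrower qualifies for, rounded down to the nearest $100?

$53,200

Payment cap: 22% × $7,100 = $1,562/month.
At $22.17 per $1,000, that supports 1,562/22.17 × 1,000 ≈ $70,455 → $70,400.
LTV cap: 70% × $76,000 = $53,200 → $53,200.
Binding constraint: loan-to-value.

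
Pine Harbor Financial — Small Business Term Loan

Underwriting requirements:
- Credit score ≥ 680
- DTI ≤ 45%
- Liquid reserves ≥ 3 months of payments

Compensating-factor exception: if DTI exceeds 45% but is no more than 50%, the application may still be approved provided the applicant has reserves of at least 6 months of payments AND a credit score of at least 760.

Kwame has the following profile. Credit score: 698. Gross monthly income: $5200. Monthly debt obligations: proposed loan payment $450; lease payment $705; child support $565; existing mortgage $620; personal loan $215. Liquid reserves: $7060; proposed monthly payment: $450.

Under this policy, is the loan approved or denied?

Denied

Credit score 698 ≥ 680 (meets base)
Total debts = (450 + 705 + 565 + 620 + 215) = 2,555. DTI: 2,555 ÷ 5,200 = 49.1%, over the 45% base limit.
Reserves = 7,060/450 = 15.7 months ≥ 3
DTI 49.1% is within the 45%–50% exception band; checking compensating factors.
Override check — reserves: 15.7 mo (ok); score: 698 (below 760).
Override conditions not both satisfied; exception does not apply.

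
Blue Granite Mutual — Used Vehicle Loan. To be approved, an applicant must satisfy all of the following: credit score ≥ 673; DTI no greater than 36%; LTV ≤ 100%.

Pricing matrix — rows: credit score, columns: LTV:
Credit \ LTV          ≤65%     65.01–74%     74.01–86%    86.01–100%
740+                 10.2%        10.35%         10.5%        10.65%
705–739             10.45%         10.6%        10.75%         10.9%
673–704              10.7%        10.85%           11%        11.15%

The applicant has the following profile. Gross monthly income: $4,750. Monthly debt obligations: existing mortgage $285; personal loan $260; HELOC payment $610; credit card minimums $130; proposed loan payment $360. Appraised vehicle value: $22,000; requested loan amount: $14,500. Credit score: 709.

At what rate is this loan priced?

10.6%

Credit score 709 ≥ 673; Total monthly debts = (285 + 260 + 610 + 130 + 360) = 1,645. DTI: 1,645 ÷ 4,750 = 34.6%, within the 36% cap
Loan-to-value = 14,500/22,000 = 65.9% — pass (100% max)
Credit 709 → row 705–739; LTV 65.9% → column 65.01–74%. Grid cell → 10.6%.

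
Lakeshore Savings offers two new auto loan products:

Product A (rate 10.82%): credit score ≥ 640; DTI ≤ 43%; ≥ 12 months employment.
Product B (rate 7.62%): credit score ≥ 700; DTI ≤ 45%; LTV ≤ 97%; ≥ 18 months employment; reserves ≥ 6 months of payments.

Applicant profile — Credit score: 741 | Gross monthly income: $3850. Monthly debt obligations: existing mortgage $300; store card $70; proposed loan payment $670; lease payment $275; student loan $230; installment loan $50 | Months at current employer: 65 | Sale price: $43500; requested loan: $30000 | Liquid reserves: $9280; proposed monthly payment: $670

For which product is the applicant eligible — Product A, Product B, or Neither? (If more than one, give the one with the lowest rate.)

Total debts = (300 + 70 + 670 + 275 + 230 + 50) = 1,595; DTI = 1,595/3,850 = 41.4%.
LTV = 30,000/43,500 = 69%.
Reserves = 9,280/670 = 13.9 months.
Product A: score 741 ≥ 640; DTI 41.4% ≤ 43%; employment 65 ≥ 12 mo → qualifies.
Product B: score 741 ≥ 700; DTI 41.4% ≤ 45%; LTV 69% ≤ 97%; employment 65 ≥ 18 mo; reserves 13.9 ≥ 6 mo → qualifies.
Qualifying: Product A, Product B. Lowest rate is 7.62% → Product B.

Product B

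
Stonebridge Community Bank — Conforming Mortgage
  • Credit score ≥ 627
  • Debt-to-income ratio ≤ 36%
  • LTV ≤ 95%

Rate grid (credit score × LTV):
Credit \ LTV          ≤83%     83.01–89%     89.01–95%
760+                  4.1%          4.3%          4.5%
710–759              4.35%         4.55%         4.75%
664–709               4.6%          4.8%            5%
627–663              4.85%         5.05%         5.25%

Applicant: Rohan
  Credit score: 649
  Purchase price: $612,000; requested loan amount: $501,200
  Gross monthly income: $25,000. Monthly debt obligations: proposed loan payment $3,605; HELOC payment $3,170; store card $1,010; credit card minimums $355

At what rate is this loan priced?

Credit score 649 ≥ 627; Total monthly debts = (3,605 + 3,170 + 1,010 + 355) = 8,140. DTI = 8,140/25,000 = 32.6% ≤ 36%
LTV = 501,200/612,000 = 81.9% ≤ 95%
Credit 649 → row 627–663; LTV 81.9% → column ≤83%. Grid cell → 4.85%.

4.85%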